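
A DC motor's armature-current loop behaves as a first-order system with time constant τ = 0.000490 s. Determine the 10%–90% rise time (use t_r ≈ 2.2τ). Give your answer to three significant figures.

t_r ≈ 0.00108 s

t_r ≈ 2.2τ = 0.00108 s.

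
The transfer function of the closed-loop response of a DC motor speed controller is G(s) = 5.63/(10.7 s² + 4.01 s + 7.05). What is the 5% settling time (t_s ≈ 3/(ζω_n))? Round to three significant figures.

Dividing through by 10.7: denominator becomes s² + 0.3748 s + 0.6589.
So ω_n = √0.6589 = 0.812 rad/s and ζ = 0.3748/(2·0.812) = 0.231.
t_s ≈ 3/(ζω_n) = 16.0 s.

t_s ≈ 16.0 s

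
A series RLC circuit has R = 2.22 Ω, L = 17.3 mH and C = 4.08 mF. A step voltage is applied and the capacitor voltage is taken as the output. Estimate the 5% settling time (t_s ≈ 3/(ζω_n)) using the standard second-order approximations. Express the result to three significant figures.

t_s ≈ 0.0468 s

For a series RLC circuit (capacitor voltage as output), ω_n = 1/√(LC) = 1/√(17.3 mH · 4.08 mF) = 119 rad/s.
ζ = (R/2)·√(C/L) = (2.22/2)·√(4.08 mF/17.3 mH) = 0.539.
t_s ≈ 3/(ζω_n) = 0.0468 s.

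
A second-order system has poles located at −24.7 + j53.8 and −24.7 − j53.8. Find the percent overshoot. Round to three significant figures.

%OS ≈ 23.6%

With σ = 24.7, ω_d = 53.8: ω_n = √(σ²+ω_d²) = 59.2 rad/s, ζ = σ/ω_n = 0.417.
%OS = 100·exp(−πζ/√(1−ζ²)) = 23.6%.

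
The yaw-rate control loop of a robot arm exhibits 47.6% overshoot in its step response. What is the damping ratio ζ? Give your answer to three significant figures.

Inverting the overshoot relation: ζ = |ln 0.476|/√(π² + ln²0.476) = 0.230.

ζ ≈ 0.230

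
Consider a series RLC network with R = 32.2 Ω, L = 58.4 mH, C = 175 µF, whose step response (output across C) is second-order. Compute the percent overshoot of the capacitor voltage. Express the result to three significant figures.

%OS ≈ 0.285%

For a series RLC circuit (capacitor voltage as output), ω_n = 1/√(LC) = 1/√(58.4 mH · 175 µF) = 313 rad/s.
ζ = (R/2)·√(C/L) = (32.2/2)·√(175 µF/58.4 mH) = 0.881.
Overshoot: exp(−π·0.881/√(1−0.881²)) = 0.00285, i.e. 0.285%.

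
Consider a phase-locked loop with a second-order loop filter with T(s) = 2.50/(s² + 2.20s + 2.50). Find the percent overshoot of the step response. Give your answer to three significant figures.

Matching coefficients with s² + 2ζω_n s + ω_n² gives ω_n² = 2.50 ⇒ ω_n = 1.58 rad/s, and ζ = 2.20/(2ω_n) = 0.696.
Overshoot: exp(−π·0.696/√(1−0.696²)) = 0.0477, i.e. 4.77%.

%OS ≈ 4.77%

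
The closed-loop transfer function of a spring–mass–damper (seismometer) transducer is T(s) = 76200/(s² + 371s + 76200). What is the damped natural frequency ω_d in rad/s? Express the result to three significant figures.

Matching coefficients with s² + 2ζω_n s + ω_n² gives ω_n² = 76200 ⇒ ω_n = 276 rad/s, and ζ = 371/(2ω_n) = 0.672.
The damped frequency ω_d = ω_n√(1−ζ²) = 204 rad/s.

ω_d ≈ 204 rad/s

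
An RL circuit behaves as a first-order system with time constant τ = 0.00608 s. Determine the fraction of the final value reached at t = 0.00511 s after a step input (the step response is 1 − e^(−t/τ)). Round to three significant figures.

y/y_∞ ≈ 0.568

y(t)/y_∞ = 1 − e^(−t/τ) = 1 − e^(−0.00511/0.00608) = 1 − e^(−0.840) = 0.568.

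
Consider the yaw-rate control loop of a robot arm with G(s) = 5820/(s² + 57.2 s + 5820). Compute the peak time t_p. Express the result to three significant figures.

t_p ≈ 0.0444 s

Matching coefficients with s² + 2ζω_n s + ω_n² gives ω_n² = 5820 ⇒ ω_n = 76.3 rad/s, and ζ = 57.2/(2ω_n) = 0.375.
ω_d = 76.3·√(1 − 0.375²) = 70.7 rad/s. Then t_p = π/ω_d = 0.0444 s.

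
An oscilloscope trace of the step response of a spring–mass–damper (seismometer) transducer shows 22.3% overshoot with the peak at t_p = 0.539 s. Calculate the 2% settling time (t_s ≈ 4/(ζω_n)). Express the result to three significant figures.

t_s ≈ 1.44 s

ζ from %OS: ζ = |ln 0.223|/√(π²+ln²0.223) = 0.431.
From t_p = π/ω_d, ω_d = π/0.539 = 5.83 rad/s, so ω_n = ω_d/√(1−ζ²) = 6.46 rad/s.
t_s ≈ 4/(ζω_n) = 4/(0.431·6.46) = 1.44 s.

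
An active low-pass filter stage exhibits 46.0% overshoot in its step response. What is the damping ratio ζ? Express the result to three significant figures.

ζ ≈ 0.240

From %OS = 100·exp(−πζ/√(1−ζ²)), invert to get ζ = −ln(OS)/√(π² + ln²(OS)) with OS = 0.460.
−ln 0.460 = 0.7765, so ζ = 0.7765/√(π² + 0.6030) = 0.240.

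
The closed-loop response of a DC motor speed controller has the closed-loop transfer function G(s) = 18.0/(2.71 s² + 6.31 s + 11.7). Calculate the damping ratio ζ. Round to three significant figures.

ζ ≈ 0.560

Dividing through by 2.71: denominator becomes s² + 2.328 s + 4.317.
So ω_n = √4.317 = 2.08 rad/s and ζ = 2.328/(2·2.08) = 0.560.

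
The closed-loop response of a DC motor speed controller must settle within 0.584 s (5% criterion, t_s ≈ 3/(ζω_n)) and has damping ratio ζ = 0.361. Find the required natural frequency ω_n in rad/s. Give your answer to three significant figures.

ω_n ≈ 14.2 rad/s

Rearranging t_s ≈ 3/(ζω_n) gives ω_n = 3/(ζ·t_s) = 3/(0.361 × 0.584) = 14.2 rad/s.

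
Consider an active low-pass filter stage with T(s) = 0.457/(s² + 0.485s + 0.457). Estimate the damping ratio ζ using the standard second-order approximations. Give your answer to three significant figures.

Matching coefficients with s² + 2ζω_n s + ω_n² gives ω_n² = 0.457 ⇒ ω_n = 0.676 rad/s, and ζ = 0.485/(2ω_n) = 0.359.

ζ ≈ 0.359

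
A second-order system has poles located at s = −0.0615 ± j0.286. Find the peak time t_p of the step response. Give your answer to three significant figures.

t_p = π/ω_d with ω_d = 0.286 (the imaginary part), so t_p = 11.0 s.

t_p ≈ 11.0 s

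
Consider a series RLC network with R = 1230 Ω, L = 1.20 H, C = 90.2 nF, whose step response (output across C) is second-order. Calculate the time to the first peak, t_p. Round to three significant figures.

For a series RLC circuit (capacitor voltage as output), ω_n = 1/√(LC) = 1/√(1.20 H · 90.2 nF) = 3040 rad/s.
ζ = (R/2)·√(C/L) = (1230/2)·√(90.2 nF/1.20 H) = 0.169.
The damped frequency ω_d = ω_n√(1−ζ²) = 3000 rad/s. t_p = π/ω_d = 0.00105 s.

t_p ≈ 0.00105 s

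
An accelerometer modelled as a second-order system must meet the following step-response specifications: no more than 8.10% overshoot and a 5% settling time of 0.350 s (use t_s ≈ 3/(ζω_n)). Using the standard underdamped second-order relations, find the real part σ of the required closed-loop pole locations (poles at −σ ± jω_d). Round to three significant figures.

The settling-time spec alone fixes σ = ζω_n = 3/t_s = 3/0.350 = 8.57.
(Overshoot then fixes ζ = 0.625 and hence ω_d = σ·√(1−ζ²)/ζ = 10.7 rad/s.)

σ ≈ 8.57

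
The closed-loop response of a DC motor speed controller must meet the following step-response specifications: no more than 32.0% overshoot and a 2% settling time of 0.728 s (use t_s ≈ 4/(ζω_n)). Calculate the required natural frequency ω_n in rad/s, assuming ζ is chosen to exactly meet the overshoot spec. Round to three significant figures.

ω_n ≈ 16.1 rad/s

ζ = −ln(OS)/√(π² + (ln OS)²). With OS = 0.320, ln OS = −1.139 and ζ = 1.139/3.342 = 0.341.
Then ω_n = 4/(ζ t_s) = 4/(0.341 × 0.728) = 16.1 rad/s.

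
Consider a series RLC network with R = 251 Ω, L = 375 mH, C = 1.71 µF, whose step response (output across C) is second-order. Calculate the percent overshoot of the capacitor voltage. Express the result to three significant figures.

%OS ≈ 41.7%

For a series RLC circuit (capacitor voltage as output), ω_n = 1/√(LC) = 1/√(375 mH · 1.71 µF) = 1250 rad/s.
ζ = (R/2)·√(C/L) = (251/2)·√(1.71 µF/375 mH) = 0.268.
Overshoot: exp(−π·0.268/√(1−0.268²)) = 0.417, i.e. 41.7%.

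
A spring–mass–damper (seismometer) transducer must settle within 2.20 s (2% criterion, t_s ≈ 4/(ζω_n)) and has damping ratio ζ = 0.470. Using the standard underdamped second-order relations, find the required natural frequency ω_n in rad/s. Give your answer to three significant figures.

ω_n ≈ 3.87 rad/s

Rearranging t_s ≈ 4/(ζω_n) gives ω_n = 4/(ζ·t_s) = 4/(0.470 × 2.20) = 3.87 rad/s.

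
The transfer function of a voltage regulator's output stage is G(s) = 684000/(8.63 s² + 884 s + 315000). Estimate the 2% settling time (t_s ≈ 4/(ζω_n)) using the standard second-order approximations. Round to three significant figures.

Dividing through by 8.63: denominator becomes s² + 102.4 s + 36500.
So ω_n = √36500 = 191 rad/s and ζ = 102.4/(2·191) = 0.268.
t_s ≈ 4/(ζω_n) = 0.0781 s.

t_s ≈ 0.0781 s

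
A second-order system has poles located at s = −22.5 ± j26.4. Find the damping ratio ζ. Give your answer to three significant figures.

The poles are at −σ ± jω_d with σ = 22.5 and ω_d = 26.4, so ω_n = √(σ²+ω_d²) = 34.7 rad/s and ζ = σ/ω_n = 0.649.

ζ ≈ 0.649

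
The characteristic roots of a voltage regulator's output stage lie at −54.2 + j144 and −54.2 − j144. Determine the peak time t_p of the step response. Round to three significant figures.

t_p ≈ 0.0218 s

t_p = π/ω_d with ω_d = 144 (the imaginary part), so t_p = 0.0218 s.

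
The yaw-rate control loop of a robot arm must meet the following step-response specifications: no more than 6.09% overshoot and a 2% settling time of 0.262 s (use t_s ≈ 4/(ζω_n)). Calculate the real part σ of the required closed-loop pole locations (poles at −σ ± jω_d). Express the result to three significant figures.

σ ≈ 15.3

The settling-time spec alone fixes σ = ζω_n = 4/t_s = 4/0.262 = 15.3.
(Overshoot then fixes ζ = 0.665 and hence ω_d = σ·√(1−ζ²)/ζ = 17.1 rad/s.)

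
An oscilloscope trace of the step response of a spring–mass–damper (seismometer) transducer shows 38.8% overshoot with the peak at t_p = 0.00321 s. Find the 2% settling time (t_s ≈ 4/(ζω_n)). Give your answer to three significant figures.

ζ from %OS: ζ = |ln 0.388|/√(π²+ln²0.388) = 0.289.
From t_p = π/ω_d, ω_d = π/0.00321 = 979 rad/s, so ω_n = ω_d/√(1−ζ²) = 1020 rad/s.
t_s ≈ 4/(ζω_n) = 4/(0.289·1020) = 0.0136 s.

t_s ≈ 0.0136 s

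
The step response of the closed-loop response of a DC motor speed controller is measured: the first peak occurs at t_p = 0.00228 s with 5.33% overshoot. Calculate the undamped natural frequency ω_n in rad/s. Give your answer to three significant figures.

From the overshoot, ζ = −ln(OS)/√(π²+ln²(OS)) = 0.682.
t_p = π/ω_d ⇒ ω_d = 1380 rad/s; then ω_n = ω_d/√(1−ζ²) = 1880 rad/s.

ω_n ≈ 1880 rad/s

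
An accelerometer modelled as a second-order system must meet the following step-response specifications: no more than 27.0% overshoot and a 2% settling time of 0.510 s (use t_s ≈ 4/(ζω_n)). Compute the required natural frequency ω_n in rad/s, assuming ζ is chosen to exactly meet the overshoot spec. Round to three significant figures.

Inverting the overshoot relation: ζ = |ln 0.270|/√(π² + ln²0.270) = 0.385.
From t_s ≈ 4/(ζω_n): ω_n = 4/(ζ·t_s) = 4/(0.385·0.510) = 20.4 rad/s.

ω_n ≈ 20.4 rad/s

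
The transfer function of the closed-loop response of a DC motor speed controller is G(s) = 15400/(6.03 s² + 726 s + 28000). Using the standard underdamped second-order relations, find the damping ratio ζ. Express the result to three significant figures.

ζ ≈ 0.883

Dividing through by 6.03: denominator becomes s² + 120.4 s + 4643.
So ω_n = √4643 = 68.1 rad/s and ζ = 120.4/(2·68.1) = 0.883.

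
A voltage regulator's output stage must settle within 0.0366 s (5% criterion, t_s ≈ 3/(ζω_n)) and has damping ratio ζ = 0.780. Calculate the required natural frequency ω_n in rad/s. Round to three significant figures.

Rearranging t_s ≈ 3/(ζω_n) gives ω_n = 3/(ζ·t_s) = 3/(0.780 × 0.0366) = 105 rad/s.

ω_n ≈ 105 rad/s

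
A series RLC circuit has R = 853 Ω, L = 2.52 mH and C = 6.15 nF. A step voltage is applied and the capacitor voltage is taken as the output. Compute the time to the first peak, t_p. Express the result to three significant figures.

t_p ≈ 0.0000166 s

For a series RLC circuit (capacitor voltage as output), ω_n = 1/√(LC) = 1/√(2.52 mH · 6.15 nF) = 254000 rad/s.
ζ = (R/2)·√(C/L) = (853/2)·√(6.15 nF/2.52 mH) = 0.666.
ω_d = 254000·√(1 − 0.666²) = 189000 rad/s. t_p = π/ω_d = 0.0000166 s.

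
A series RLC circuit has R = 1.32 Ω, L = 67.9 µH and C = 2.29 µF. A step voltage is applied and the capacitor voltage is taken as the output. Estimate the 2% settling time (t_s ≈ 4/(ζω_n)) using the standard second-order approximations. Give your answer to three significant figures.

For a series RLC circuit (capacitor voltage as output), ω_n = 1/√(LC) = 1/√(67.9 µH · 2.29 µF) = 80200 rad/s.
ζ = (R/2)·√(C/L) = (1.32/2)·√(2.29 µF/67.9 µH) = 0.121.
t_s ≈ 4/(ζω_n) = 0.000412 s.

t_s ≈ 0.000412 s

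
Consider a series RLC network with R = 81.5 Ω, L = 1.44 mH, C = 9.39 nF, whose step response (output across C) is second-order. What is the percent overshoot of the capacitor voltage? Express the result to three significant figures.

%OS ≈ 72.0%

For a series RLC circuit (capacitor voltage as output), ω_n = 1/√(LC) = 1/√(1.44 mH · 9.39 nF) = 272000 rad/s.
ζ = (R/2)·√(C/L) = (81.5/2)·√(9.39 nF/1.44 mH) = 0.104.
Overshoot: exp(−π·0.104/√(1−0.104²)) = 0.720, i.e. 72.0%.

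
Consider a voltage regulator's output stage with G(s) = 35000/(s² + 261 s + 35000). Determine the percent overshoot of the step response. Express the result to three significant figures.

Matching coefficients with s² + 2ζω_n s + ω_n² gives ω_n² = 35000 ⇒ ω_n = 187 rad/s, and ζ = 261/(2ω_n) = 0.698.
%OS = 100·exp(−πζ/√(1−ζ²)) = 4.70%.

%OS ≈ 4.70%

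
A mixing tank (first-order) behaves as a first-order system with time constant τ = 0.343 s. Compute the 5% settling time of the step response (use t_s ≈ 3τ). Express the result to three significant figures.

t_s ≈ 1.03 s

t_s ≈ 3τ = 1.03 s.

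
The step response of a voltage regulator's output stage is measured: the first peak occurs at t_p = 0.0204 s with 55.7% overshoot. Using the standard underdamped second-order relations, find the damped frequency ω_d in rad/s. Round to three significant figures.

ω_d ≈ 154 rad/s

t_p = π/ω_d, so ω_d = π/0.0204 = 154 rad/s.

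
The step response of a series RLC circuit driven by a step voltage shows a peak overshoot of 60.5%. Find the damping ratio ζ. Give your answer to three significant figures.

ζ ≈ 0.158

From %OS = 100·exp(−πζ/√(1−ζ²)), invert to get ζ = −ln(OS)/√(π² + ln²(OS)) with OS = 0.605.
−ln 0.605 = 0.5025, so ζ = 0.5025/√(π² + 0.2525) = 0.158.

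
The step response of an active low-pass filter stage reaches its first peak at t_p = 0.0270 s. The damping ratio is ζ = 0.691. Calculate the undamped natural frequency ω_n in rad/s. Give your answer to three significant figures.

Peak time t_p = π/ω_d, so ω_d = π/t_p = π/0.0270 = 116 rad/s.
ω_n = ω_d/√(1−ζ²) = 116/√0.523 = 161 rad/s.

ω_n ≈ 161 rad/s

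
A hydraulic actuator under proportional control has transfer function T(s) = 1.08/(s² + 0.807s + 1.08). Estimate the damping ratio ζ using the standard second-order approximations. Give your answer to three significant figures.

ζ ≈ 0.388

Matching coefficients with s² + 2ζω_n s + ω_n² gives ω_n² = 1.08 ⇒ ω_n = 1.04 rad/s, and ζ = 0.807/(2ω_n) = 0.388.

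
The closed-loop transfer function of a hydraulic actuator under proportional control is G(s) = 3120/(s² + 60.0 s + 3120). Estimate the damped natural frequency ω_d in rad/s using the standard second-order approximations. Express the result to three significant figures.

ω_d ≈ 47.1 rad/s

ω_n = √3120 = 55.9 rad/s; ζ = 60.0/(2·55.9) = 0.537.
ω_d = ω_n√(1−ζ²) = 47.1 rad/s.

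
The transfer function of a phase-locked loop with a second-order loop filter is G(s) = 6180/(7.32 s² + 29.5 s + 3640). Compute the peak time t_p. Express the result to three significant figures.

t_p ≈ 0.141 s

Dividing through by 7.32: denominator becomes s² + 4.030 s + 497.3.
So ω_n = √497.3 = 22.3 rad/s and ζ = 4.030/(2·22.3) = 0.0904.
ω_d = 22.3·√(1 − 0.0904²) = 22.2 rad/s. t_p = π/ω_d = 0.141 s.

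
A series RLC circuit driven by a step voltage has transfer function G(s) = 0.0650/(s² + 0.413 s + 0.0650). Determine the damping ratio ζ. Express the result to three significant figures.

ζ ≈ 0.810

ω_n = √0.0650 = 0.255 rad/s; ζ = 0.413/(2·0.255) = 0.810.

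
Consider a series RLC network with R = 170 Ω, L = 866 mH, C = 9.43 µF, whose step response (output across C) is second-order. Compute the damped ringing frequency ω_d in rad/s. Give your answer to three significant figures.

ω_d ≈ 336 rad/s

For a series RLC circuit (capacitor voltage as output), ω_n = 1/√(LC) = 1/√(866 mH · 9.43 µF) = 350 rad/s.
ζ = (R/2)·√(C/L) = (170/2)·√(9.43 µF/866 mH) = 0.280.
The damped frequency ω_d = ω_n√(1−ζ²) = 336 rad/s.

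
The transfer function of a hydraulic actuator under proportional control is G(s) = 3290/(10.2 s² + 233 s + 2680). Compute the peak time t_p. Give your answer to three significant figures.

Dividing through by 10.2: denominator becomes s² + 22.84 s + 262.7.
So ω_n = √262.7 = 16.2 rad/s and ζ = 22.84/(2·16.2) = 0.705.
ω_d = ω_n√(1−ζ²) = 11.5 rad/s. t_p = π/ω_d = 0.273 s.

t_p ≈ 0.273 s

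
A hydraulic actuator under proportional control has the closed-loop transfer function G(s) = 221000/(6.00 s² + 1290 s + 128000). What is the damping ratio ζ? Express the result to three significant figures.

ζ ≈ 0.736

Dividing through by 6.00: denominator becomes s² + 215.0 s + 21330.
So ω_n = √21330 = 146 rad/s and ζ = 215.0/(2·146) = 0.736.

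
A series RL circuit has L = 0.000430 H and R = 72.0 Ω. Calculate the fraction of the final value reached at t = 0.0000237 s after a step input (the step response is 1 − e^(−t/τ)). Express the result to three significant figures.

τ = L/R = 0.000430/72.0 = 0.00000597 s.
y(t)/y_∞ = 1 − e^(−t/τ) = 1 − e^(−0.0000237/0.00000597) = 1 − e^(−3.97) = 0.981.

y/y_∞ ≈ 0.981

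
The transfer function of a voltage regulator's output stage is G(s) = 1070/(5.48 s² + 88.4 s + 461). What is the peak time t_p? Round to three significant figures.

Dividing through by 5.48: denominator becomes s² + 16.13 s + 84.12.
So ω_n = √84.12 = 9.17 rad/s and ζ = 16.13/(2·9.17) = 0.879.
ω_d = ω_n√(1−ζ²) = 4.37 rad/s. t_p = π/ω_d = 0.719 s.

t_p ≈ 0.719 s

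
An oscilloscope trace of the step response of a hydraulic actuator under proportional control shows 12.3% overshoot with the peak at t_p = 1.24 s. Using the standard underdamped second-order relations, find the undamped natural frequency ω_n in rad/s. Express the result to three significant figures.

ω_n ≈ 3.05 rad/s

From the overshoot, ζ = −ln(OS)/√(π²+ln²(OS)) = 0.555.
t_p = π/ω_d ⇒ ω_d = 2.53 rad/s; then ω_n = ω_d/√(1−ζ²) = 3.05 rad/s.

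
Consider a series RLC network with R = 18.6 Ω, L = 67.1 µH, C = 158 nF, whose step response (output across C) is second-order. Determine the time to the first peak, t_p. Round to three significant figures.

t_p ≈ 0.0000115 s

For a series RLC circuit (capacitor voltage as output), ω_n = 1/√(LC) = 1/√(67.1 µH · 158 nF) = 307000 rad/s.
ζ = (R/2)·√(C/L) = (18.6/2)·√(158 nF/67.1 µH) = 0.451.
ω_d = 307000·√(1 − 0.451²) = 274000 rad/s. t_p = π/ω_d = 0.0000115 s.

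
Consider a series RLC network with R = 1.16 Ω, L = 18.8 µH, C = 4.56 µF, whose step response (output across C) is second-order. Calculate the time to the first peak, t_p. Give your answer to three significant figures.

t_p ≈ 0.0000304 s

For a series RLC circuit (capacitor voltage as output), ω_n = 1/√(LC) = 1/√(18.8 µH · 4.56 µF) = 108000 rad/s.
ζ = (R/2)·√(C/L) = (1.16/2)·√(4.56 µF/18.8 µH) = 0.286.
ω_d = ω_n√(1−ζ²) = 104000 rad/s. t_p = π/ω_d = 0.0000304 s.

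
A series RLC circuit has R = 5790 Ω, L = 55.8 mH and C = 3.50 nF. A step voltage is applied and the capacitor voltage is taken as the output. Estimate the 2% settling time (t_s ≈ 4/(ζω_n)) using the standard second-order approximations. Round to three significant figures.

For a series RLC circuit (capacitor voltage as output), ω_n = 1/√(LC) = 1/√(55.8 mH · 3.50 nF) = 71600 rad/s.
ζ = (R/2)·√(C/L) = (5790/2)·√(3.50 nF/55.8 mH) = 0.725.
t_s ≈ 4/(ζω_n) = 0.0000771 s.

t_s ≈ 0.0000771 s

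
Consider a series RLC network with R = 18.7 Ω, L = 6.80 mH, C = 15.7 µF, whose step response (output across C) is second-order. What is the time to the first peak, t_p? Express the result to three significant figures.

t_p ≈ 0.00115 s

For a series RLC circuit (capacitor voltage as output), ω_n = 1/√(LC) = 1/√(6.80 mH · 15.7 µF) = 3060 rad/s.
ζ = (R/2)·√(C/L) = (18.7/2)·√(15.7 µF/6.80 mH) = 0.449.
The damped frequency ω_d = ω_n√(1−ζ²) = 2730 rad/s. t_p = π/ω_d = 0.00115 s.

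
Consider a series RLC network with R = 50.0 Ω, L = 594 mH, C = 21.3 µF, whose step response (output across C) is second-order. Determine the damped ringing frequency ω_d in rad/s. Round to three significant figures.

For a series RLC circuit (capacitor voltage as output), ω_n = 1/√(LC) = 1/√(594 mH · 21.3 µF) = 281 rad/s.
ζ = (R/2)·√(C/L) = (50.0/2)·√(21.3 µF/594 mH) = 0.150.
ω_d = ω_n√(1−ζ²) = 278 rad/s.

ω_d ≈ 278 rad/s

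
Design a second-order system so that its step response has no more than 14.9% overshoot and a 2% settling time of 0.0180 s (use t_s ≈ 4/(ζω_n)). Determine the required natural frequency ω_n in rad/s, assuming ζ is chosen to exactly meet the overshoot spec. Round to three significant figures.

ω_n ≈ 429 rad/s

ζ = −ln(OS)/√(π² + (ln OS)²). With OS = 0.149, ln OS = −1.904 and ζ = 1.904/3.673 = 0.518.
Then ω_n = 4/(ζ t_s) = 4/(0.518 × 0.0180) = 429 rad/s.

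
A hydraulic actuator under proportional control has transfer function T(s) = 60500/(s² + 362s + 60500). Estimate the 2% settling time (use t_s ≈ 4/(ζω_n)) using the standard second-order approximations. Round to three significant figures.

t_s ≈ 0.0221 s

Matching coefficients with s² + 2ζω_n s + ω_n² gives ω_n² = 60500 ⇒ ω_n = 246 rad/s, and ζ = 362/(2ω_n) = 0.736.
t_s ≈ 4/(ζω_n) = 4/(0.736·246) = 0.0221 s.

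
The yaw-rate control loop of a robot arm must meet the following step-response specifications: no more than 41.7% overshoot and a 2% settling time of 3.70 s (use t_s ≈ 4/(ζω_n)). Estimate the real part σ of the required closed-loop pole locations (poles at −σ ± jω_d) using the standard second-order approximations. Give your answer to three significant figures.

σ ≈ 1.08

The settling-time spec alone fixes σ = ζω_n = 4/t_s = 4/3.70 = 1.08.
(Overshoot then fixes ζ = 0.268 and hence ω_d = σ·√(1−ζ²)/ζ = 3.88 rad/s.)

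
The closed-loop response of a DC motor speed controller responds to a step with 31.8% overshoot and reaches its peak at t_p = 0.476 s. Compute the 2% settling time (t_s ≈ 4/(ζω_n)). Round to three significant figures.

t_s ≈ 1.66 s

The overshoot fixes ζ = −ln(OS)/√(π²+ln²(OS)) = 0.343.
t_p = π/ω_d ⇒ ω_d = 6.60 rad/s; then ω_n = ω_d/√(1−ζ²) = 7.03 rad/s.
t_s ≈ 4/(ζω_n) = 4/(0.343·7.03) = 1.66 s.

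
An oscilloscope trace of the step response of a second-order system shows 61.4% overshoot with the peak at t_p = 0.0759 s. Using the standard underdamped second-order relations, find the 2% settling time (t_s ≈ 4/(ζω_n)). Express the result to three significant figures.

t_s ≈ 0.622 s

The overshoot fixes ζ = −ln(OS)/√(π²+ln²(OS)) = 0.153.
From t_p = π/ω_d, ω_d = π/0.0759 = 41.4 rad/s, so ω_n = ω_d/√(1−ζ²) = 41.9 rad/s.
t_s ≈ 4/(ζω_n) = 4/(0.153·41.9) = 0.622 s.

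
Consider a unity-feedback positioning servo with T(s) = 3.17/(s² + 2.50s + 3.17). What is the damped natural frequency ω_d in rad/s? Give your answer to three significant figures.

Comparing the denominator to s² + 2ζω_n s + ω_n²: ω_n = √3.17 = 1.78 rad/s, and 2ζω_n = 2.50 so ζ = 2.50/(2·1.78) = 0.702.
The damped frequency ω_d = ω_n√(1−ζ²) = 1.27 rad/s.

ω_d ≈ 1.27 rad/s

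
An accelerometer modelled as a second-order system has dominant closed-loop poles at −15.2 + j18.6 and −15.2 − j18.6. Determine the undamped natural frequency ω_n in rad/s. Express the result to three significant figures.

ω_n ≈ 24.0 rad/s

The poles are at −σ ± jω_d with σ = 15.2 and ω_d = 18.6, so ω_n = √(σ²+ω_d²) = 24.0 rad/s and ζ = σ/ω_n = 0.633.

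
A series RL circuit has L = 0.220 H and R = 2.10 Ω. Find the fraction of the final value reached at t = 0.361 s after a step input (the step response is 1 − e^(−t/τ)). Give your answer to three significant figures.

y/y_∞ ≈ 0.968

τ = L/R = 0.220/2.10 = 0.105 s.
y(t)/y_∞ = 1 − e^(−t/τ) = 1 − e^(−0.361/0.105) = 1 − e^(−3.45) = 0.968.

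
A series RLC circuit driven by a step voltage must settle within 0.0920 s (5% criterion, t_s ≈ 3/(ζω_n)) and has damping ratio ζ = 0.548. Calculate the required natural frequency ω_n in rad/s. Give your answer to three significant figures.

Rearranging t_s ≈ 3/(ζω_n) gives ω_n = 3/(ζ·t_s) = 3/(0.548 × 0.0920) = 59.5 rad/s.

ω_n ≈ 59.5 rad/s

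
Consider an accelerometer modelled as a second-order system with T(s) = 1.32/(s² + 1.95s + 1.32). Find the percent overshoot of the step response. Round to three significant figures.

%OS ≈ 0.647%

ω_n = √1.32 = 1.15 rad/s; ζ = 1.95/(2·1.15) = 0.849.
%OS = 100·exp(−πζ/√(1−ζ²)) = 0.647%.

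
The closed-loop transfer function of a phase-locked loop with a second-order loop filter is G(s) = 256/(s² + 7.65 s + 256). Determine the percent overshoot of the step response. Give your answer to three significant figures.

%OS ≈ 46.1%

Comparing the denominator to s² + 2ζω_n s + ω_n²: ω_n = √256 = 16.0 rad/s, and 2ζω_n = 7.65 so ζ = 7.65/(2·16.0) = 0.239.
%OS = 100·exp(−πζ/√(1−ζ²)) = 46.1%.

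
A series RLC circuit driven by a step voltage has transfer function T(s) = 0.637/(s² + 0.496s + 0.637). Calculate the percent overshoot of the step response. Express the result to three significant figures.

%OS ≈ 35.8%

Comparing the denominator to s² + 2ζω_n s + ω_n²: ω_n = √0.637 = 0.798 rad/s, and 2ζω_n = 0.496 so ζ = 0.496/(2·0.798) = 0.311.
%OS = 100·exp(−πζ/√(1−ζ²)) = 35.8%.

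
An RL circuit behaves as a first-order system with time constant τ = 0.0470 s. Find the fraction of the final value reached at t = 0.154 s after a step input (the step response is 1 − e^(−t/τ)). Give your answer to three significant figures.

y/y_∞ ≈ 0.962

y(t)/y_∞ = 1 − e^(−t/τ) = 1 − e^(−0.154/0.0470) = 1 − e^(−3.28) = 0.962.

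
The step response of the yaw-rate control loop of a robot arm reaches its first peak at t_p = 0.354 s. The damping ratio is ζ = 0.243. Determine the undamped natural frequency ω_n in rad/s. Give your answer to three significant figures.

ω_n ≈ 9.15 rad/s

Peak time t_p = π/ω_d, so ω_d = π/t_p = π/0.354 = 8.87 rad/s.
ω_n = ω_d/√(1−ζ²) = 8.87/√0.941 = 9.15 rad/s.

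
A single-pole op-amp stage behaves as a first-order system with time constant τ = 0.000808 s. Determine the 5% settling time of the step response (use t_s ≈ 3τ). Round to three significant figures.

t_s ≈ 3τ = 0.00242 s.

t_s ≈ 0.00242 s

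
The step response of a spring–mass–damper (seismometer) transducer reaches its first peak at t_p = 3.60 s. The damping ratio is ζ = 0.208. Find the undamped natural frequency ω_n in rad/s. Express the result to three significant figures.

Peak time t_p = π/ω_d, so ω_d = π/t_p = π/3.60 = 0.873 rad/s.
ω_n = ω_d/√(1−ζ²) = 0.873/√0.957 = 0.892 rad/s.

ω_n ≈ 0.892 rad/s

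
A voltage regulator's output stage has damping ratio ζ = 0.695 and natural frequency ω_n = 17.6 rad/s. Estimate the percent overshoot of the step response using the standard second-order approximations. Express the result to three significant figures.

%OS ≈ 4.80%

For an underdamped second-order system, %OS = 100·exp(−πζ/√(1−ζ²)).
πζ/√(1−ζ²) = π·0.695/√(1−0.483) = 3.037, so %OS = 100·e^(−3.037) = 4.80%.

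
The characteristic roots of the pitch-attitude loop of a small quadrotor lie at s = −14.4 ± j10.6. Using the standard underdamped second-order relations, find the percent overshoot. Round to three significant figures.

%OS ≈ 1.40%

With σ = 14.4, ω_d = 10.6: ω_n = √(σ²+ω_d²) = 17.9 rad/s, ζ = σ/ω_n = 0.805.
%OS = 100 e^{−πζ/√(1−ζ²)} with ζ = 0.805 gives 1.40%.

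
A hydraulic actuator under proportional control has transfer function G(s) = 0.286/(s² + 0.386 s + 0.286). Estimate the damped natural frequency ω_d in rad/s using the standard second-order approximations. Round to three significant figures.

ω_n = √0.286 = 0.535 rad/s; ζ = 0.386/(2·0.535) = 0.361.
ω_d = ω_n√(1−ζ²) = 0.499 rad/s.

ω_d ≈ 0.499 rad/s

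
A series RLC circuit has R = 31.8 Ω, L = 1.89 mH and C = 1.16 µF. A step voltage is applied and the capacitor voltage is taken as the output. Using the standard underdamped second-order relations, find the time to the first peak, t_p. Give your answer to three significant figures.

t_p ≈ 0.000160 s

For a series RLC circuit (capacitor voltage as output), ω_n = 1/√(LC) = 1/√(1.89 mH · 1.16 µF) = 21400 rad/s.
ζ = (R/2)·√(C/L) = (31.8/2)·√(1.16 µF/1.89 mH) = 0.394.
The damped frequency ω_d = ω_n√(1−ζ²) = 19600 rad/s. t_p = π/ω_d = 0.000160 s.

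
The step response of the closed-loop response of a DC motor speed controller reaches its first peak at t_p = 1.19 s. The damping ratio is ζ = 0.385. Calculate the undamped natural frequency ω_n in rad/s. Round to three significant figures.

ω_n ≈ 2.86 rad/s

Peak time t_p = π/ω_d, so ω_d = π/t_p = π/1.19 = 2.64 rad/s.
ω_n = ω_d/√(1−ζ²) = 2.64/√0.852 = 2.86 rad/s.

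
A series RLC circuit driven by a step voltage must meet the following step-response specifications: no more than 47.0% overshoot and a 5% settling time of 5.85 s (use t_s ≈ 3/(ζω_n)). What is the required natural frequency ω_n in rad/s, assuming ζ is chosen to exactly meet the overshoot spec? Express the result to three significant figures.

ω_n ≈ 2.19 rad/s

ζ = −ln(OS)/√(π² + (ln OS)²). With OS = 0.470, ln OS = −0.7550 and ζ = 0.7550/3.231 = 0.234.
From t_s ≈ 3/(ζω_n): ω_n = 3/(ζ·t_s) = 3/(0.234·5.85) = 2.19 rad/s.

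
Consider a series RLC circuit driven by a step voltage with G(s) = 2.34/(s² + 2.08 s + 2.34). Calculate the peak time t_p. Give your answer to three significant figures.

ω_n = √2.34 = 1.53 rad/s; ζ = 2.08/(2·1.53) = 0.680.
ω_d = 1.53·√(1 − 0.680²) = 1.12 rad/s. Then t_p = π/ω_d = 2.80 s.

t_p ≈ 2.80 s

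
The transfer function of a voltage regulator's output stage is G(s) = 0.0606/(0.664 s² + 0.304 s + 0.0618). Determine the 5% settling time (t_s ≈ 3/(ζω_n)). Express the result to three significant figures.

Dividing through by 0.664: denominator becomes s² + 0.4578 s + 0.09307.
So ω_n = √0.09307 = 0.305 rad/s and ζ = 0.4578/(2·0.305) = 0.750.
t_s ≈ 3/(ζω_n) = 13.1 s.

t_s ≈ 13.1 s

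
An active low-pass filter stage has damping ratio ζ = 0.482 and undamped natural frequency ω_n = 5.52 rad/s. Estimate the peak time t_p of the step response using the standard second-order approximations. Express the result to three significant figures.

t_p ≈ 0.650 s

The damped frequency is ω_d = ω_n√(1−ζ²) = 5.52·√(1−0.232) = 4.84 rad/s.
Peak time t_p = π/ω_d = π/4.84 = 0.650 s.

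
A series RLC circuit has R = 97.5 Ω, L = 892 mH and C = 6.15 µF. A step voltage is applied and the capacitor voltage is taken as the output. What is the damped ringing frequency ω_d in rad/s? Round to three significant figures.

ω_d ≈ 423 rad/s

For a series RLC circuit (capacitor voltage as output), ω_n = 1/√(LC) = 1/√(892 mH · 6.15 µF) = 427 rad/s.
ζ = (R/2)·√(C/L) = (97.5/2)·√(6.15 µF/892 mH) = 0.128.
The damped frequency ω_d = ω_n√(1−ζ²) = 423 rad/s.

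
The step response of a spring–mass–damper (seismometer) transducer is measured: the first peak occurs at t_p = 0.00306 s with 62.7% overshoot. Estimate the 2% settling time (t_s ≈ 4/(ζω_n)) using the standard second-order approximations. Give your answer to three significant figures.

ζ from %OS: ζ = |ln 0.627|/√(π²+ln²0.627) = 0.147.
From t_p = π/ω_d, ω_d = π/0.00306 = 1030 rad/s, so ω_n = ω_d/√(1−ζ²) = 1040 rad/s.
t_s ≈ 4/(ζω_n) = 4/(0.147·1040) = 0.0262 s.

t_s ≈ 0.0262 s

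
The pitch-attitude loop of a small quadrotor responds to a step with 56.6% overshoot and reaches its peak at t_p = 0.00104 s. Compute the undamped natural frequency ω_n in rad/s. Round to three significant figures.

ζ from %OS: ζ = |ln 0.566|/√(π²+ln²0.566) = 0.178.
From t_p = π/ω_d, ω_d = π/0.00104 = 3020 rad/s, so ω_n = ω_d/√(1−ζ²) = 3070 rad/s.

ω_n ≈ 3070 rad/s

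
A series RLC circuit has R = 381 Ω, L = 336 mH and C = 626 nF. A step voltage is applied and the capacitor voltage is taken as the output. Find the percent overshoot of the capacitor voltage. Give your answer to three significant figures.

For a series RLC circuit (capacitor voltage as output), ω_n = 1/√(LC) = 1/√(336 mH · 626 nF) = 2180 rad/s.
ζ = (R/2)·√(C/L) = (381/2)·√(626 nF/336 mH) = 0.260.
%OS = 100 e^{−πζ/√(1−ζ²)} with ζ = 0.260 gives 42.9%.

%OS ≈ 42.9%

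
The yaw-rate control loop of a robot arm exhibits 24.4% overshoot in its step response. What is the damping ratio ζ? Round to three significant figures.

ζ ≈ 0.410

Inverting the overshoot relation: ζ = |ln 0.244|/√(π² + ln²0.244) = 0.410.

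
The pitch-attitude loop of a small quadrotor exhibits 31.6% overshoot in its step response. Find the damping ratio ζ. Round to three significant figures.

ζ = −ln(OS)/√(π² + (ln OS)²). With OS = 0.316, ln OS = −1.152 and ζ = 1.152/3.346 = 0.344.

ζ ≈ 0.344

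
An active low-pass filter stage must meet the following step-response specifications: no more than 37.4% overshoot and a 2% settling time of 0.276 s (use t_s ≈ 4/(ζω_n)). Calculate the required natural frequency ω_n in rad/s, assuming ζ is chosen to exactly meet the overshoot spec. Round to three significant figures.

Inverting the overshoot relation: ζ = |ln 0.374|/√(π² + ln²0.374) = 0.299.
Then ω_n = 4/(ζ t_s) = 4/(0.299 × 0.276) = 48.5 rad/s.

ω_n ≈ 48.5 rad/s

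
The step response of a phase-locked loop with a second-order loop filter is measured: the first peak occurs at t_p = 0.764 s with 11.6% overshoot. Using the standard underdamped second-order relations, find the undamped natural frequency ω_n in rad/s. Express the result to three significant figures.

The overshoot fixes ζ = −ln(OS)/√(π²+ln²(OS)) = 0.566.
From t_p = π/ω_d, ω_d = π/0.764 = 4.11 rad/s, so ω_n = ω_d/√(1−ζ²) = 4.99 rad/s.

ω_n ≈ 4.99 rad/s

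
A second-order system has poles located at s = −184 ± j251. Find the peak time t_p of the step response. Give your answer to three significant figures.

t_p ≈ 0.0125 s

t_p = π/ω_d with ω_d = 251 (the imaginary part), so t_p = 0.0125 s.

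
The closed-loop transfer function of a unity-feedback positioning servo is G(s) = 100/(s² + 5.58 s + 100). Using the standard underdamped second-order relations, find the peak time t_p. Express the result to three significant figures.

t_p ≈ 0.327 s

ω_n = √100 = 10.0 rad/s; ζ = 5.58/(2·10.0) = 0.279.
The damped frequency ω_d = ω_n√(1−ζ²) = 9.60 rad/s. Then t_p = π/ω_d = 0.327 s.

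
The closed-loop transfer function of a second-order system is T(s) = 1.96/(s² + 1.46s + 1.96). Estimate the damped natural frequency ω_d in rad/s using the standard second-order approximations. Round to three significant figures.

Matching coefficients with s² + 2ζω_n s + ω_n² gives ω_n² = 1.96 ⇒ ω_n = 1.40 rad/s, and ζ = 1.46/(2ω_n) = 0.521.
The damped frequency ω_d = ω_n√(1−ζ²) = 1.19 rad/s.

ω_d ≈ 1.19 rad/s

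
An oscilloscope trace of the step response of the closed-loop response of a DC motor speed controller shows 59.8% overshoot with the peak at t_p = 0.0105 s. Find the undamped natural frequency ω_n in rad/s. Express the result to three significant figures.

The overshoot fixes ζ = −ln(OS)/√(π²+ln²(OS)) = 0.162.
t_p = π/ω_d ⇒ ω_d = 299 rad/s; then ω_n = ω_d/√(1−ζ²) = 303 rad/s.

ω_n ≈ 303 rad/s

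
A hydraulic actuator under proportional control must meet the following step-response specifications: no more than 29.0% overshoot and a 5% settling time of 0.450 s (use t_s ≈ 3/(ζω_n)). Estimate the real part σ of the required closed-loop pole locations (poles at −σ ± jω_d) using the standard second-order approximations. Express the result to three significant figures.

The settling-time spec alone fixes σ = ζω_n = 3/t_s = 3/0.450 = 6.67.
(Overshoot then fixes ζ = 0.367 and hence ω_d = σ·√(1−ζ²)/ζ = 16.9 rad/s.)

σ ≈ 6.67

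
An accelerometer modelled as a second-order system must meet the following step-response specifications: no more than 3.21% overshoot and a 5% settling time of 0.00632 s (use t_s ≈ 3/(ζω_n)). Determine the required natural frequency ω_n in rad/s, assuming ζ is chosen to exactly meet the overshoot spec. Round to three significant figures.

ω_n ≈ 643 rad/s

Inverting the overshoot relation: ζ = |ln 0.0321|/√(π² + ln²0.0321) = 0.738.
Then ω_n = 3/(ζ t_s) = 3/(0.738 × 0.00632) = 643 rad/s.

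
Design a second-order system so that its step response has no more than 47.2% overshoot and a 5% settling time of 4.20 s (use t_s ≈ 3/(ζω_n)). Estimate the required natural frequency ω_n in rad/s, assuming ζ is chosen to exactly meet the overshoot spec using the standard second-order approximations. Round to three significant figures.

Inverting the overshoot relation: ζ = |ln 0.472|/√(π² + ln²0.472) = 0.232.
From t_s ≈ 3/(ζω_n): ω_n = 3/(ζ·t_s) = 3/(0.232·4.20) = 3.07 rad/s.

ω_n ≈ 3.07 rad/s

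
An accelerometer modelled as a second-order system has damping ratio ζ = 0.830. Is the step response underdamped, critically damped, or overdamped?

underdamped

Since ζ = 0.830 < 1, the system is underdamped.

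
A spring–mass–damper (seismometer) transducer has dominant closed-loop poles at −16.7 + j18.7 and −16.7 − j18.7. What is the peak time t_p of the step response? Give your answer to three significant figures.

t_p ≈ 0.168 s

t_p = π/ω_d with ω_d = 18.7 (the imaginary part), so t_p = 0.168 s.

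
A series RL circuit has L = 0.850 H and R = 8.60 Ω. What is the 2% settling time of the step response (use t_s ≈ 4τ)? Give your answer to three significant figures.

t_s ≈ 0.395 s

τ = L/R = 0.850/8.60 = 0.0988 s.
t_s ≈ 4τ = 0.395 s.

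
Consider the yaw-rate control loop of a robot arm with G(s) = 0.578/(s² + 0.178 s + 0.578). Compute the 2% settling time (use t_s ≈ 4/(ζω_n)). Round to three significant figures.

t_s ≈ 44.9 s

Matching coefficients with s² + 2ζω_n s + ω_n² gives ω_n² = 0.578 ⇒ ω_n = 0.760 rad/s, and ζ = 0.178/(2ω_n) = 0.117.
t_s ≈ 4/(ζω_n) = 4/(0.117·0.760) = 44.9 s.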